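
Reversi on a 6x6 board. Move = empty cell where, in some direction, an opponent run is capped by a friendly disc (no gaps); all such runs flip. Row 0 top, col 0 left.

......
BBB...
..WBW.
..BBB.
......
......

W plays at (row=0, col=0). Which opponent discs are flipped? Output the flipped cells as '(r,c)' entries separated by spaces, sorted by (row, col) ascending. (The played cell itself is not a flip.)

Answer: (1,1)

Derivation:
Dir NW: edge -> no flip
Dir N: edge -> no flip
Dir NE: edge -> no flip
Dir W: edge -> no flip
Dir E: first cell '.' (not opp) -> no flip
Dir SW: edge -> no flip
Dir S: opp run (1,0), next='.' -> no flip
Dir SE: opp run (1,1) capped by W -> flip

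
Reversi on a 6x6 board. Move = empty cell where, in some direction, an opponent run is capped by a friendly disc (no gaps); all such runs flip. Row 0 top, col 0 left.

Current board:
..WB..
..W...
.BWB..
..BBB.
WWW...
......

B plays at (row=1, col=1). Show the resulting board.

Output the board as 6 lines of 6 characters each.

Place B at (1,1); scan 8 dirs for brackets.
Dir NW: first cell '.' (not opp) -> no flip
Dir N: first cell '.' (not opp) -> no flip
Dir NE: opp run (0,2), next=edge -> no flip
Dir W: first cell '.' (not opp) -> no flip
Dir E: opp run (1,2), next='.' -> no flip
Dir SW: first cell '.' (not opp) -> no flip
Dir S: first cell 'B' (not opp) -> no flip
Dir SE: opp run (2,2) capped by B -> flip
All flips: (2,2)

Answer: ..WB..
.BW...
.BBB..
..BBB.
WWW...
......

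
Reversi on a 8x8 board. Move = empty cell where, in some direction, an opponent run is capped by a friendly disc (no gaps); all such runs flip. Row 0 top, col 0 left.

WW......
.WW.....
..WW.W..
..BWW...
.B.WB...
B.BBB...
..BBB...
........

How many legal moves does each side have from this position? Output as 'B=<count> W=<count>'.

-- B to move --
(0,2): flips 2 -> legal
(0,3): no bracket -> illegal
(1,0): no bracket -> illegal
(1,3): flips 3 -> legal
(1,4): flips 1 -> legal
(1,5): no bracket -> illegal
(1,6): flips 3 -> legal
(2,0): no bracket -> illegal
(2,1): no bracket -> illegal
(2,4): flips 1 -> legal
(2,6): no bracket -> illegal
(3,1): no bracket -> illegal
(3,5): flips 2 -> legal
(3,6): no bracket -> illegal
(4,2): flips 1 -> legal
(4,5): no bracket -> illegal
B mobility = 7
-- W to move --
(2,1): flips 1 -> legal
(3,0): no bracket -> illegal
(3,1): flips 1 -> legal
(3,5): no bracket -> illegal
(4,0): no bracket -> illegal
(4,2): flips 1 -> legal
(4,5): flips 1 -> legal
(5,1): no bracket -> illegal
(5,5): flips 1 -> legal
(6,0): no bracket -> illegal
(6,1): flips 1 -> legal
(6,5): flips 1 -> legal
(7,1): no bracket -> illegal
(7,2): no bracket -> illegal
(7,3): flips 2 -> legal
(7,4): flips 3 -> legal
(7,5): no bracket -> illegal
W mobility = 9

Answer: B=7 W=9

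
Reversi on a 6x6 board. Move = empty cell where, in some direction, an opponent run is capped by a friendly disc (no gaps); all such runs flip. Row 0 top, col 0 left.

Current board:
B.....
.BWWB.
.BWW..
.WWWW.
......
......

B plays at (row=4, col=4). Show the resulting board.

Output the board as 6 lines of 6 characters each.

Answer: B.....
.BWWB.
.BBW..
.WWBW.
....B.
......

Derivation:
Place B at (4,4); scan 8 dirs for brackets.
Dir NW: opp run (3,3) (2,2) capped by B -> flip
Dir N: opp run (3,4), next='.' -> no flip
Dir NE: first cell '.' (not opp) -> no flip
Dir W: first cell '.' (not opp) -> no flip
Dir E: first cell '.' (not opp) -> no flip
Dir SW: first cell '.' (not opp) -> no flip
Dir S: first cell '.' (not opp) -> no flip
Dir SE: first cell '.' (not opp) -> no flip
All flips: (2,2) (3,3)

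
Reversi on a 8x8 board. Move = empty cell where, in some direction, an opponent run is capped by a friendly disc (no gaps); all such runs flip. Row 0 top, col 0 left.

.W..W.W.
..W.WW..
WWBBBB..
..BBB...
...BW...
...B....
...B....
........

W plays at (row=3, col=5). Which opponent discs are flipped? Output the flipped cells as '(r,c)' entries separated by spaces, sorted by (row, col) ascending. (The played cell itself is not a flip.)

Answer: (2,5)

Derivation:
Dir NW: opp run (2,4), next='.' -> no flip
Dir N: opp run (2,5) capped by W -> flip
Dir NE: first cell '.' (not opp) -> no flip
Dir W: opp run (3,4) (3,3) (3,2), next='.' -> no flip
Dir E: first cell '.' (not opp) -> no flip
Dir SW: first cell 'W' (not opp) -> no flip
Dir S: first cell '.' (not opp) -> no flip
Dir SE: first cell '.' (not opp) -> no flip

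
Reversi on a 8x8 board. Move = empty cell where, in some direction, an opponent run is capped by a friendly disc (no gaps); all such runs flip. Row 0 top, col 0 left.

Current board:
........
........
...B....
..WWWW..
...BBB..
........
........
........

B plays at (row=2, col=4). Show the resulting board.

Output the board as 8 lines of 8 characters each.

Answer: ........
........
...BB...
..WWBW..
...BBB..
........
........
........

Derivation:
Place B at (2,4); scan 8 dirs for brackets.
Dir NW: first cell '.' (not opp) -> no flip
Dir N: first cell '.' (not opp) -> no flip
Dir NE: first cell '.' (not opp) -> no flip
Dir W: first cell 'B' (not opp) -> no flip
Dir E: first cell '.' (not opp) -> no flip
Dir SW: opp run (3,3), next='.' -> no flip
Dir S: opp run (3,4) capped by B -> flip
Dir SE: opp run (3,5), next='.' -> no flip
All flips: (3,4)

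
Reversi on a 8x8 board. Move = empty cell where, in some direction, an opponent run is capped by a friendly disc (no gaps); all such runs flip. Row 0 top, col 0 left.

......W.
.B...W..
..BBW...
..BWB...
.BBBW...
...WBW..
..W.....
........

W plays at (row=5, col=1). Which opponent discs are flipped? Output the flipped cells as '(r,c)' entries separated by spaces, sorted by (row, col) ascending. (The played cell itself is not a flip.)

Answer: (4,2)

Derivation:
Dir NW: first cell '.' (not opp) -> no flip
Dir N: opp run (4,1), next='.' -> no flip
Dir NE: opp run (4,2) capped by W -> flip
Dir W: first cell '.' (not opp) -> no flip
Dir E: first cell '.' (not opp) -> no flip
Dir SW: first cell '.' (not opp) -> no flip
Dir S: first cell '.' (not opp) -> no flip
Dir SE: first cell 'W' (not opp) -> no flip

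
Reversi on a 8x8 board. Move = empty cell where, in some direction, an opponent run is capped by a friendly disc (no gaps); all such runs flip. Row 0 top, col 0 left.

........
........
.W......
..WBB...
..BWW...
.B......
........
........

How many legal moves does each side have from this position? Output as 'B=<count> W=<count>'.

Answer: B=7 W=7

Derivation:
-- B to move --
(1,0): no bracket -> illegal
(1,1): no bracket -> illegal
(1,2): no bracket -> illegal
(2,0): no bracket -> illegal
(2,2): flips 1 -> legal
(2,3): no bracket -> illegal
(3,0): no bracket -> illegal
(3,1): flips 1 -> legal
(3,5): no bracket -> illegal
(4,1): no bracket -> illegal
(4,5): flips 2 -> legal
(5,2): flips 1 -> legal
(5,3): flips 1 -> legal
(5,4): flips 1 -> legal
(5,5): flips 1 -> legal
B mobility = 7
-- W to move --
(2,2): flips 1 -> legal
(2,3): flips 1 -> legal
(2,4): flips 1 -> legal
(2,5): flips 1 -> legal
(3,1): no bracket -> illegal
(3,5): flips 2 -> legal
(4,0): no bracket -> illegal
(4,1): flips 1 -> legal
(4,5): no bracket -> illegal
(5,0): no bracket -> illegal
(5,2): flips 1 -> legal
(5,3): no bracket -> illegal
(6,0): no bracket -> illegal
(6,1): no bracket -> illegal
(6,2): no bracket -> illegal
W mobility = 7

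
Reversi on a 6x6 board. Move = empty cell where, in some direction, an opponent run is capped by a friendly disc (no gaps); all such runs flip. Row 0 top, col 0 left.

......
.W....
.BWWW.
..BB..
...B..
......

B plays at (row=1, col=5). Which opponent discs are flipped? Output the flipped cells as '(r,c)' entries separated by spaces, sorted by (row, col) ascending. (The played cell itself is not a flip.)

Dir NW: first cell '.' (not opp) -> no flip
Dir N: first cell '.' (not opp) -> no flip
Dir NE: edge -> no flip
Dir W: first cell '.' (not opp) -> no flip
Dir E: edge -> no flip
Dir SW: opp run (2,4) capped by B -> flip
Dir S: first cell '.' (not opp) -> no flip
Dir SE: edge -> no flip

Answer: (2,4)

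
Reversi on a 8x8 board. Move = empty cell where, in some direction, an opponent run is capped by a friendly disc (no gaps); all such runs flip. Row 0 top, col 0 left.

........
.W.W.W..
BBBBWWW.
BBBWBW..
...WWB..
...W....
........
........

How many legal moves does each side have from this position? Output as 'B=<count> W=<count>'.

Answer: B=15 W=5

Derivation:
-- B to move --
(0,0): flips 1 -> legal
(0,1): flips 1 -> legal
(0,2): flips 1 -> legal
(0,3): flips 1 -> legal
(0,4): flips 1 -> legal
(0,5): flips 3 -> legal
(0,6): no bracket -> illegal
(1,0): no bracket -> illegal
(1,2): no bracket -> illegal
(1,4): flips 1 -> legal
(1,6): flips 1 -> legal
(1,7): no bracket -> illegal
(2,7): flips 3 -> legal
(3,6): flips 1 -> legal
(3,7): no bracket -> illegal
(4,2): flips 2 -> legal
(4,6): no bracket -> illegal
(5,2): flips 1 -> legal
(5,4): flips 2 -> legal
(5,5): flips 2 -> legal
(6,2): no bracket -> illegal
(6,3): flips 3 -> legal
(6,4): no bracket -> illegal
B mobility = 15
-- W to move --
(1,0): flips 2 -> legal
(1,2): no bracket -> illegal
(1,4): no bracket -> illegal
(3,6): no bracket -> illegal
(4,0): flips 2 -> legal
(4,1): flips 2 -> legal
(4,2): no bracket -> illegal
(4,6): flips 1 -> legal
(5,4): no bracket -> illegal
(5,5): flips 1 -> legal
(5,6): no bracket -> illegal
W mobility = 5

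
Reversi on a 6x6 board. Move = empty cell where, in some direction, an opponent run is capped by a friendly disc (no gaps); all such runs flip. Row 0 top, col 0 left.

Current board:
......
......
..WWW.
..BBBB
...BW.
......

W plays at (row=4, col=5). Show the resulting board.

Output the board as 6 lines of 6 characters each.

Place W at (4,5); scan 8 dirs for brackets.
Dir NW: opp run (3,4) capped by W -> flip
Dir N: opp run (3,5), next='.' -> no flip
Dir NE: edge -> no flip
Dir W: first cell 'W' (not opp) -> no flip
Dir E: edge -> no flip
Dir SW: first cell '.' (not opp) -> no flip
Dir S: first cell '.' (not opp) -> no flip
Dir SE: edge -> no flip
All flips: (3,4)

Answer: ......
......
..WWW.
..BBWB
...BWW
......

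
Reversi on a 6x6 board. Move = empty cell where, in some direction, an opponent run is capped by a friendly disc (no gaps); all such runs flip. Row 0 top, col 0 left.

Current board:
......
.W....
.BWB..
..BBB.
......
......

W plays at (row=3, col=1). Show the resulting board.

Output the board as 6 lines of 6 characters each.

Answer: ......
.W....
.WWB..
.WBBB.
......
......

Derivation:
Place W at (3,1); scan 8 dirs for brackets.
Dir NW: first cell '.' (not opp) -> no flip
Dir N: opp run (2,1) capped by W -> flip
Dir NE: first cell 'W' (not opp) -> no flip
Dir W: first cell '.' (not opp) -> no flip
Dir E: opp run (3,2) (3,3) (3,4), next='.' -> no flip
Dir SW: first cell '.' (not opp) -> no flip
Dir S: first cell '.' (not opp) -> no flip
Dir SE: first cell '.' (not opp) -> no flip
All flips: (2,1)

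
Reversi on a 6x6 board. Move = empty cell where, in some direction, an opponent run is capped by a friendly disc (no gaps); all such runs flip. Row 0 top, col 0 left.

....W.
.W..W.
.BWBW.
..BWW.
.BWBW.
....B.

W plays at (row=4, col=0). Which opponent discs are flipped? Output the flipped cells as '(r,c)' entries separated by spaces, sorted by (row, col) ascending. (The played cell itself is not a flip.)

Answer: (4,1)

Derivation:
Dir NW: edge -> no flip
Dir N: first cell '.' (not opp) -> no flip
Dir NE: first cell '.' (not opp) -> no flip
Dir W: edge -> no flip
Dir E: opp run (4,1) capped by W -> flip
Dir SW: edge -> no flip
Dir S: first cell '.' (not opp) -> no flip
Dir SE: first cell '.' (not opp) -> no flip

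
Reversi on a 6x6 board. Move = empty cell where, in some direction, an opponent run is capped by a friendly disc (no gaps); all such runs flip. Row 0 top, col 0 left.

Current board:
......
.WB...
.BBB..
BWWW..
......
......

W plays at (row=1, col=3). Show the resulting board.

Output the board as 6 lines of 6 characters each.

Place W at (1,3); scan 8 dirs for brackets.
Dir NW: first cell '.' (not opp) -> no flip
Dir N: first cell '.' (not opp) -> no flip
Dir NE: first cell '.' (not opp) -> no flip
Dir W: opp run (1,2) capped by W -> flip
Dir E: first cell '.' (not opp) -> no flip
Dir SW: opp run (2,2) capped by W -> flip
Dir S: opp run (2,3) capped by W -> flip
Dir SE: first cell '.' (not opp) -> no flip
All flips: (1,2) (2,2) (2,3)

Answer: ......
.WWW..
.BWW..
BWWW..
......
......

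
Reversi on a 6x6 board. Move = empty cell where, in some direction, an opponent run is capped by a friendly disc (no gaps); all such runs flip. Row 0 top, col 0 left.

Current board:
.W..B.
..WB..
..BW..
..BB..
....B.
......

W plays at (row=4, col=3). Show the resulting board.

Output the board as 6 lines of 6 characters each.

Answer: .W..B.
..WB..
..BW..
..BW..
...WB.
......

Derivation:
Place W at (4,3); scan 8 dirs for brackets.
Dir NW: opp run (3,2), next='.' -> no flip
Dir N: opp run (3,3) capped by W -> flip
Dir NE: first cell '.' (not opp) -> no flip
Dir W: first cell '.' (not opp) -> no flip
Dir E: opp run (4,4), next='.' -> no flip
Dir SW: first cell '.' (not opp) -> no flip
Dir S: first cell '.' (not opp) -> no flip
Dir SE: first cell '.' (not opp) -> no flip
All flips: (3,3)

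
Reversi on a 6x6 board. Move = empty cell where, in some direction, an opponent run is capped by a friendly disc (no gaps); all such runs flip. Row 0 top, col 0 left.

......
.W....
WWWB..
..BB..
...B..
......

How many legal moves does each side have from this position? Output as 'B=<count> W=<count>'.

Answer: B=3 W=4

Derivation:
-- B to move --
(0,0): flips 2 -> legal
(0,1): no bracket -> illegal
(0,2): no bracket -> illegal
(1,0): flips 1 -> legal
(1,2): flips 1 -> legal
(1,3): no bracket -> illegal
(3,0): no bracket -> illegal
(3,1): no bracket -> illegal
B mobility = 3
-- W to move --
(1,2): no bracket -> illegal
(1,3): no bracket -> illegal
(1,4): no bracket -> illegal
(2,4): flips 1 -> legal
(3,1): no bracket -> illegal
(3,4): no bracket -> illegal
(4,1): no bracket -> illegal
(4,2): flips 1 -> legal
(4,4): flips 1 -> legal
(5,2): no bracket -> illegal
(5,3): no bracket -> illegal
(5,4): flips 2 -> legal
W mobility = 4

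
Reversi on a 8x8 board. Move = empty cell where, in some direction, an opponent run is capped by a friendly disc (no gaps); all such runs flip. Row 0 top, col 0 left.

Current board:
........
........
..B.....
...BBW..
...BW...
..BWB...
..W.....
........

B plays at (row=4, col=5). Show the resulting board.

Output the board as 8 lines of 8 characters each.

Answer: ........
........
..B.....
...BBW..
...BBB..
..BWB...
..W.....
........

Derivation:
Place B at (4,5); scan 8 dirs for brackets.
Dir NW: first cell 'B' (not opp) -> no flip
Dir N: opp run (3,5), next='.' -> no flip
Dir NE: first cell '.' (not opp) -> no flip
Dir W: opp run (4,4) capped by B -> flip
Dir E: first cell '.' (not opp) -> no flip
Dir SW: first cell 'B' (not opp) -> no flip
Dir S: first cell '.' (not opp) -> no flip
Dir SE: first cell '.' (not opp) -> no flip
All flips: (4,4)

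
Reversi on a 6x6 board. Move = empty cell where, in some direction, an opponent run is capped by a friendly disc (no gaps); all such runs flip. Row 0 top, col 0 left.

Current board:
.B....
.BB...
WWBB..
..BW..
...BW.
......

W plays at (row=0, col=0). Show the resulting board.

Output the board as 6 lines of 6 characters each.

Answer: WB....
.WB...
WWWB..
..BW..
...BW.
......

Derivation:
Place W at (0,0); scan 8 dirs for brackets.
Dir NW: edge -> no flip
Dir N: edge -> no flip
Dir NE: edge -> no flip
Dir W: edge -> no flip
Dir E: opp run (0,1), next='.' -> no flip
Dir SW: edge -> no flip
Dir S: first cell '.' (not opp) -> no flip
Dir SE: opp run (1,1) (2,2) capped by W -> flip
All flips: (1,1) (2,2)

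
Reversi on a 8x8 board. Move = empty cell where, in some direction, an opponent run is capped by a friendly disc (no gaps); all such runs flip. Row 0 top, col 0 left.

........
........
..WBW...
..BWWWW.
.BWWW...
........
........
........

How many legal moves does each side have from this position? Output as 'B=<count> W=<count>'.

-- B to move --
(1,1): no bracket -> illegal
(1,2): flips 1 -> legal
(1,3): no bracket -> illegal
(1,4): no bracket -> illegal
(1,5): no bracket -> illegal
(2,1): flips 1 -> legal
(2,5): flips 1 -> legal
(2,6): no bracket -> illegal
(2,7): no bracket -> illegal
(3,1): no bracket -> illegal
(3,7): flips 4 -> legal
(4,5): flips 4 -> legal
(4,6): no bracket -> illegal
(4,7): no bracket -> illegal
(5,1): no bracket -> illegal
(5,2): flips 1 -> legal
(5,3): flips 2 -> legal
(5,4): flips 1 -> legal
(5,5): no bracket -> illegal
B mobility = 8
-- W to move --
(1,2): flips 1 -> legal
(1,3): flips 1 -> legal
(1,4): no bracket -> illegal
(2,1): flips 1 -> legal
(3,0): no bracket -> illegal
(3,1): flips 1 -> legal
(4,0): flips 1 -> legal
(5,0): no bracket -> illegal
(5,1): no bracket -> illegal
(5,2): no bracket -> illegal
W mobility = 5

Answer: B=8 W=5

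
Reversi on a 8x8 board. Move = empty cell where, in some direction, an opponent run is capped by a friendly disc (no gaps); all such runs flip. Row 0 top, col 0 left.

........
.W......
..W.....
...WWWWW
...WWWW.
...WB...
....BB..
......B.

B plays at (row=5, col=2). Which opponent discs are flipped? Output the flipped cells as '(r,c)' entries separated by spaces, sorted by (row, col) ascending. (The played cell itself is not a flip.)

Dir NW: first cell '.' (not opp) -> no flip
Dir N: first cell '.' (not opp) -> no flip
Dir NE: opp run (4,3) (3,4), next='.' -> no flip
Dir W: first cell '.' (not opp) -> no flip
Dir E: opp run (5,3) capped by B -> flip
Dir SW: first cell '.' (not opp) -> no flip
Dir S: first cell '.' (not opp) -> no flip
Dir SE: first cell '.' (not opp) -> no flip

Answer: (5,3)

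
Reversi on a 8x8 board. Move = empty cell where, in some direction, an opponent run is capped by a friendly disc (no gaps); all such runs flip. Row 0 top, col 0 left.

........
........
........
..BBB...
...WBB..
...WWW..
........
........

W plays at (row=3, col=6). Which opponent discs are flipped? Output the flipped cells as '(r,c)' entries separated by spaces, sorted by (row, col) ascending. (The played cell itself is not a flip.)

Dir NW: first cell '.' (not opp) -> no flip
Dir N: first cell '.' (not opp) -> no flip
Dir NE: first cell '.' (not opp) -> no flip
Dir W: first cell '.' (not opp) -> no flip
Dir E: first cell '.' (not opp) -> no flip
Dir SW: opp run (4,5) capped by W -> flip
Dir S: first cell '.' (not opp) -> no flip
Dir SE: first cell '.' (not opp) -> no flip

Answer: (4,5)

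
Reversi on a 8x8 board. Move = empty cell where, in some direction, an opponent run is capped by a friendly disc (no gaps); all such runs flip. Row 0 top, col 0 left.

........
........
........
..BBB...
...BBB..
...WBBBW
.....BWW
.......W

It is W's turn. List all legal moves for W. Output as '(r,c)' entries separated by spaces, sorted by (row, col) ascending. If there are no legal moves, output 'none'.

Answer: (2,2) (2,3) (3,5) (4,6) (6,4)

Derivation:
(2,1): no bracket -> illegal
(2,2): flips 3 -> legal
(2,3): flips 5 -> legal
(2,4): no bracket -> illegal
(2,5): no bracket -> illegal
(3,1): no bracket -> illegal
(3,5): flips 1 -> legal
(3,6): no bracket -> illegal
(4,1): no bracket -> illegal
(4,2): no bracket -> illegal
(4,6): flips 1 -> legal
(4,7): no bracket -> illegal
(5,2): no bracket -> illegal
(6,3): no bracket -> illegal
(6,4): flips 1 -> legal
(7,4): no bracket -> illegal
(7,5): no bracket -> illegal
(7,6): no bracket -> illegal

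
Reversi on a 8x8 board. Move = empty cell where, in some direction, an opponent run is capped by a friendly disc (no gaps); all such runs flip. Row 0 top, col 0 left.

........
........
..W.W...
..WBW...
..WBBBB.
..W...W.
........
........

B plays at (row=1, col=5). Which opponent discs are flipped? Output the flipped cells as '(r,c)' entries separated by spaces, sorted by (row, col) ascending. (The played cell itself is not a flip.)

Dir NW: first cell '.' (not opp) -> no flip
Dir N: first cell '.' (not opp) -> no flip
Dir NE: first cell '.' (not opp) -> no flip
Dir W: first cell '.' (not opp) -> no flip
Dir E: first cell '.' (not opp) -> no flip
Dir SW: opp run (2,4) capped by B -> flip
Dir S: first cell '.' (not opp) -> no flip
Dir SE: first cell '.' (not opp) -> no flip

Answer: (2,4)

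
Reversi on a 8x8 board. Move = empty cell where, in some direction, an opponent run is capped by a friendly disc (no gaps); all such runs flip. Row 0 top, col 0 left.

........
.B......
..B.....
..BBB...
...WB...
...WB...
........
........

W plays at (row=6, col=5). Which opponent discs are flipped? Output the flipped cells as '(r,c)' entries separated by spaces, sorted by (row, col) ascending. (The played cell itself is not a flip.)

Dir NW: opp run (5,4) capped by W -> flip
Dir N: first cell '.' (not opp) -> no flip
Dir NE: first cell '.' (not opp) -> no flip
Dir W: first cell '.' (not opp) -> no flip
Dir E: first cell '.' (not opp) -> no flip
Dir SW: first cell '.' (not opp) -> no flip
Dir S: first cell '.' (not opp) -> no flip
Dir SE: first cell '.' (not opp) -> no flip

Answer: (5,4)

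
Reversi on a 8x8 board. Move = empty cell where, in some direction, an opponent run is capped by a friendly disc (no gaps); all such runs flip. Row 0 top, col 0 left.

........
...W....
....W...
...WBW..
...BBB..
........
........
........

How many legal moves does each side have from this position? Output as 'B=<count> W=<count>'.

-- B to move --
(0,2): no bracket -> illegal
(0,3): no bracket -> illegal
(0,4): no bracket -> illegal
(1,2): no bracket -> illegal
(1,4): flips 1 -> legal
(1,5): no bracket -> illegal
(2,2): flips 1 -> legal
(2,3): flips 1 -> legal
(2,5): flips 1 -> legal
(2,6): flips 1 -> legal
(3,2): flips 1 -> legal
(3,6): flips 1 -> legal
(4,2): no bracket -> illegal
(4,6): no bracket -> illegal
B mobility = 7
-- W to move --
(2,3): no bracket -> illegal
(2,5): no bracket -> illegal
(3,2): no bracket -> illegal
(3,6): no bracket -> illegal
(4,2): no bracket -> illegal
(4,6): no bracket -> illegal
(5,2): no bracket -> illegal
(5,3): flips 2 -> legal
(5,4): flips 2 -> legal
(5,5): flips 2 -> legal
(5,6): no bracket -> illegal
W mobility = 3

Answer: B=7 W=3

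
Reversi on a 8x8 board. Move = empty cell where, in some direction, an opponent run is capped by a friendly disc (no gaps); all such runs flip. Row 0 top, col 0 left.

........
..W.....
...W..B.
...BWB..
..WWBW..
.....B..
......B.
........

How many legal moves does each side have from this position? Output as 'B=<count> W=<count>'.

Answer: B=6 W=6

Derivation:
-- B to move --
(0,1): no bracket -> illegal
(0,2): no bracket -> illegal
(0,3): no bracket -> illegal
(1,1): no bracket -> illegal
(1,3): flips 1 -> legal
(1,4): no bracket -> illegal
(2,1): no bracket -> illegal
(2,2): no bracket -> illegal
(2,4): flips 1 -> legal
(2,5): no bracket -> illegal
(3,1): no bracket -> illegal
(3,2): no bracket -> illegal
(3,6): no bracket -> illegal
(4,1): flips 2 -> legal
(4,6): flips 1 -> legal
(5,1): flips 1 -> legal
(5,2): no bracket -> illegal
(5,3): flips 1 -> legal
(5,4): no bracket -> illegal
(5,6): no bracket -> illegal
B mobility = 6
-- W to move --
(1,5): no bracket -> illegal
(1,6): no bracket -> illegal
(1,7): no bracket -> illegal
(2,2): no bracket -> illegal
(2,4): flips 1 -> legal
(2,5): flips 1 -> legal
(2,7): no bracket -> illegal
(3,2): flips 1 -> legal
(3,6): flips 1 -> legal
(3,7): no bracket -> illegal
(4,6): no bracket -> illegal
(5,3): no bracket -> illegal
(5,4): flips 1 -> legal
(5,6): no bracket -> illegal
(5,7): no bracket -> illegal
(6,4): no bracket -> illegal
(6,5): flips 1 -> legal
(6,7): no bracket -> illegal
(7,5): no bracket -> illegal
(7,6): no bracket -> illegal
(7,7): no bracket -> illegal
W mobility = 6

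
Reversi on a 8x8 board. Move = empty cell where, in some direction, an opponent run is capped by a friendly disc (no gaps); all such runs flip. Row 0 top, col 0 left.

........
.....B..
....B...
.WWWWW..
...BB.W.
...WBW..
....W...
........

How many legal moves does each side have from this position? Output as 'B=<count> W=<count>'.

Answer: B=13 W=5

Derivation:
-- B to move --
(2,0): no bracket -> illegal
(2,1): flips 1 -> legal
(2,2): flips 1 -> legal
(2,3): flips 1 -> legal
(2,5): flips 1 -> legal
(2,6): flips 1 -> legal
(3,0): no bracket -> illegal
(3,6): no bracket -> illegal
(3,7): no bracket -> illegal
(4,0): no bracket -> illegal
(4,1): no bracket -> illegal
(4,2): flips 1 -> legal
(4,5): no bracket -> illegal
(4,7): no bracket -> illegal
(5,2): flips 1 -> legal
(5,6): flips 1 -> legal
(5,7): flips 2 -> legal
(6,2): flips 1 -> legal
(6,3): flips 1 -> legal
(6,5): no bracket -> illegal
(6,6): flips 1 -> legal
(7,3): no bracket -> illegal
(7,4): flips 1 -> legal
(7,5): no bracket -> illegal
B mobility = 13
-- W to move --
(0,4): no bracket -> illegal
(0,5): no bracket -> illegal
(0,6): flips 2 -> legal
(1,3): flips 1 -> legal
(1,4): flips 1 -> legal
(1,6): no bracket -> illegal
(2,3): no bracket -> illegal
(2,5): no bracket -> illegal
(2,6): no bracket -> illegal
(4,2): no bracket -> illegal
(4,5): no bracket -> illegal
(5,2): flips 1 -> legal
(6,3): no bracket -> illegal
(6,5): flips 2 -> legal
W mobility = 5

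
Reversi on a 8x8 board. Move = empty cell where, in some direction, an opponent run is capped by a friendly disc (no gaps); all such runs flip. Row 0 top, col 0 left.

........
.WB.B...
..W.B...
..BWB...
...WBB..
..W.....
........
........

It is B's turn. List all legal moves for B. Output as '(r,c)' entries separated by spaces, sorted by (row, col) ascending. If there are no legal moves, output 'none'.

Answer: (0,0) (1,0) (4,2) (5,4) (6,1)

Derivation:
(0,0): flips 3 -> legal
(0,1): no bracket -> illegal
(0,2): no bracket -> illegal
(1,0): flips 1 -> legal
(1,3): no bracket -> illegal
(2,0): no bracket -> illegal
(2,1): no bracket -> illegal
(2,3): no bracket -> illegal
(3,1): no bracket -> illegal
(4,1): no bracket -> illegal
(4,2): flips 2 -> legal
(5,1): no bracket -> illegal
(5,3): no bracket -> illegal
(5,4): flips 1 -> legal
(6,1): flips 2 -> legal
(6,2): no bracket -> illegal
(6,3): no bracket -> illegal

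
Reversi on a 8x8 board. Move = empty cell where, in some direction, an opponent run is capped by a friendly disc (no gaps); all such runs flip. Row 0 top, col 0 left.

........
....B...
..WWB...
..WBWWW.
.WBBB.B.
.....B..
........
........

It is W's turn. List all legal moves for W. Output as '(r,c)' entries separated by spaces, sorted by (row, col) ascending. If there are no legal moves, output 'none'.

Answer: (0,4) (0,5) (1,3) (2,5) (4,5) (5,2) (5,3) (5,4) (5,6) (5,7) (6,6)

Derivation:
(0,3): no bracket -> illegal
(0,4): flips 2 -> legal
(0,5): flips 1 -> legal
(1,3): flips 1 -> legal
(1,5): no bracket -> illegal
(2,5): flips 1 -> legal
(3,1): no bracket -> illegal
(3,7): no bracket -> illegal
(4,5): flips 3 -> legal
(4,7): no bracket -> illegal
(5,1): no bracket -> illegal
(5,2): flips 2 -> legal
(5,3): flips 3 -> legal
(5,4): flips 2 -> legal
(5,6): flips 1 -> legal
(5,7): flips 1 -> legal
(6,4): no bracket -> illegal
(6,5): no bracket -> illegal
(6,6): flips 3 -> legal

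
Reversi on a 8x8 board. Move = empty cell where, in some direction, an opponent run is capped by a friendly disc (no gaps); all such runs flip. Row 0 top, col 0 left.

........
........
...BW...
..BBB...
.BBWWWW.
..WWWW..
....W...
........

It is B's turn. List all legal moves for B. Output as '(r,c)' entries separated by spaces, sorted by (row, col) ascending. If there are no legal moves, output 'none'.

(1,3): no bracket -> illegal
(1,4): flips 1 -> legal
(1,5): flips 1 -> legal
(2,5): flips 1 -> legal
(3,5): no bracket -> illegal
(3,6): no bracket -> illegal
(3,7): no bracket -> illegal
(4,7): flips 4 -> legal
(5,1): no bracket -> illegal
(5,6): flips 1 -> legal
(5,7): no bracket -> illegal
(6,1): flips 2 -> legal
(6,2): flips 1 -> legal
(6,3): flips 3 -> legal
(6,5): flips 2 -> legal
(6,6): flips 2 -> legal
(7,3): no bracket -> illegal
(7,4): flips 3 -> legal
(7,5): flips 2 -> legal

Answer: (1,4) (1,5) (2,5) (4,7) (5,6) (6,1) (6,2) (6,3) (6,5) (6,6) (7,4) (7,5)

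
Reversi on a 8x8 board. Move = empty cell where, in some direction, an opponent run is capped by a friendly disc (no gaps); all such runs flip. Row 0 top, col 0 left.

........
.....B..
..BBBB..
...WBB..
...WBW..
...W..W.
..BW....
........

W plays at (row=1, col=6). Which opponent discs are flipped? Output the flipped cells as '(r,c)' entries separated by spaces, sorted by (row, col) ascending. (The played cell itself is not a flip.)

Answer: (2,5) (3,4)

Derivation:
Dir NW: first cell '.' (not opp) -> no flip
Dir N: first cell '.' (not opp) -> no flip
Dir NE: first cell '.' (not opp) -> no flip
Dir W: opp run (1,5), next='.' -> no flip
Dir E: first cell '.' (not opp) -> no flip
Dir SW: opp run (2,5) (3,4) capped by W -> flip
Dir S: first cell '.' (not opp) -> no flip
Dir SE: first cell '.' (not opp) -> no flip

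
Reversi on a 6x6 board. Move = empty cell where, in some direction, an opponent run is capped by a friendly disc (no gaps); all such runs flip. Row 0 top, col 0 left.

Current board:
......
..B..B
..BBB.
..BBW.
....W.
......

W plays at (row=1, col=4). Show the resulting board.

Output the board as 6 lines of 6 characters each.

Place W at (1,4); scan 8 dirs for brackets.
Dir NW: first cell '.' (not opp) -> no flip
Dir N: first cell '.' (not opp) -> no flip
Dir NE: first cell '.' (not opp) -> no flip
Dir W: first cell '.' (not opp) -> no flip
Dir E: opp run (1,5), next=edge -> no flip
Dir SW: opp run (2,3) (3,2), next='.' -> no flip
Dir S: opp run (2,4) capped by W -> flip
Dir SE: first cell '.' (not opp) -> no flip
All flips: (2,4)

Answer: ......
..B.WB
..BBW.
..BBW.
....W.
......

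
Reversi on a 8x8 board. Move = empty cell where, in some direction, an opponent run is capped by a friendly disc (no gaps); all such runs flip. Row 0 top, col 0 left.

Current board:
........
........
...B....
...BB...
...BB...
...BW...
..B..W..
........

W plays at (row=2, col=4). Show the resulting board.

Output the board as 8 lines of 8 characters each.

Place W at (2,4); scan 8 dirs for brackets.
Dir NW: first cell '.' (not opp) -> no flip
Dir N: first cell '.' (not opp) -> no flip
Dir NE: first cell '.' (not opp) -> no flip
Dir W: opp run (2,3), next='.' -> no flip
Dir E: first cell '.' (not opp) -> no flip
Dir SW: opp run (3,3), next='.' -> no flip
Dir S: opp run (3,4) (4,4) capped by W -> flip
Dir SE: first cell '.' (not opp) -> no flip
All flips: (3,4) (4,4)

Answer: ........
........
...BW...
...BW...
...BW...
...BW...
..B..W..
........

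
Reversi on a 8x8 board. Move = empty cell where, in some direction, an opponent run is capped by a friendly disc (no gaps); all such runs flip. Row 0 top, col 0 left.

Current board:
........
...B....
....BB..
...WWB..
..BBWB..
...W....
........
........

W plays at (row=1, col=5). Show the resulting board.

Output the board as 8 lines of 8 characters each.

Place W at (1,5); scan 8 dirs for brackets.
Dir NW: first cell '.' (not opp) -> no flip
Dir N: first cell '.' (not opp) -> no flip
Dir NE: first cell '.' (not opp) -> no flip
Dir W: first cell '.' (not opp) -> no flip
Dir E: first cell '.' (not opp) -> no flip
Dir SW: opp run (2,4) capped by W -> flip
Dir S: opp run (2,5) (3,5) (4,5), next='.' -> no flip
Dir SE: first cell '.' (not opp) -> no flip
All flips: (2,4)

Answer: ........
...B.W..
....WB..
...WWB..
..BBWB..
...W....
........
........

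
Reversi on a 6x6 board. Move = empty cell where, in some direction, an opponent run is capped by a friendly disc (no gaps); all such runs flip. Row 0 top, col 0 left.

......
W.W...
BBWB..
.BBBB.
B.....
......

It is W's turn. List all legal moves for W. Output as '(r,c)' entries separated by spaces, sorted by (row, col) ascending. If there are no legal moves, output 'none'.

Answer: (2,4) (3,0) (4,2) (4,3) (4,4) (4,5)

Derivation:
(1,1): no bracket -> illegal
(1,3): no bracket -> illegal
(1,4): no bracket -> illegal
(2,4): flips 1 -> legal
(2,5): no bracket -> illegal
(3,0): flips 2 -> legal
(3,5): no bracket -> illegal
(4,1): no bracket -> illegal
(4,2): flips 1 -> legal
(4,3): flips 2 -> legal
(4,4): flips 1 -> legal
(4,5): flips 2 -> legal
(5,0): no bracket -> illegal
(5,1): no bracket -> illegal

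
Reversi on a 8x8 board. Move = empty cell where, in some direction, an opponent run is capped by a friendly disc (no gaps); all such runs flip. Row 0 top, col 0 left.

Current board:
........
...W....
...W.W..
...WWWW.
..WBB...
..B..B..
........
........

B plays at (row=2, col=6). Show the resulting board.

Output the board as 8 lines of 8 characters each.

Answer: ........
...W....
...W.WB.
...WWBW.
..WBB...
..B..B..
........
........

Derivation:
Place B at (2,6); scan 8 dirs for brackets.
Dir NW: first cell '.' (not opp) -> no flip
Dir N: first cell '.' (not opp) -> no flip
Dir NE: first cell '.' (not opp) -> no flip
Dir W: opp run (2,5), next='.' -> no flip
Dir E: first cell '.' (not opp) -> no flip
Dir SW: opp run (3,5) capped by B -> flip
Dir S: opp run (3,6), next='.' -> no flip
Dir SE: first cell '.' (not opp) -> no flip
All flips: (3,5)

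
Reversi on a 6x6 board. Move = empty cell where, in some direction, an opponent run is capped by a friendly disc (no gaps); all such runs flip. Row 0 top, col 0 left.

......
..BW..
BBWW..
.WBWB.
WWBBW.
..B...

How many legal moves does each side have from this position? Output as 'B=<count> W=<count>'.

Answer: B=8 W=8

Derivation:
-- B to move --
(0,2): no bracket -> illegal
(0,3): flips 3 -> legal
(0,4): no bracket -> illegal
(1,1): no bracket -> illegal
(1,4): flips 2 -> legal
(2,4): flips 3 -> legal
(3,0): flips 2 -> legal
(3,5): no bracket -> illegal
(4,5): flips 1 -> legal
(5,0): flips 1 -> legal
(5,1): flips 2 -> legal
(5,3): no bracket -> illegal
(5,4): flips 1 -> legal
(5,5): no bracket -> illegal
B mobility = 8
-- W to move --
(0,1): flips 1 -> legal
(0,2): flips 1 -> legal
(0,3): no bracket -> illegal
(1,0): no bracket -> illegal
(1,1): flips 2 -> legal
(2,4): flips 1 -> legal
(2,5): no bracket -> illegal
(3,0): no bracket -> illegal
(3,5): flips 1 -> legal
(4,5): flips 1 -> legal
(5,1): flips 1 -> legal
(5,3): flips 2 -> legal
(5,4): no bracket -> illegal
W mobility = 8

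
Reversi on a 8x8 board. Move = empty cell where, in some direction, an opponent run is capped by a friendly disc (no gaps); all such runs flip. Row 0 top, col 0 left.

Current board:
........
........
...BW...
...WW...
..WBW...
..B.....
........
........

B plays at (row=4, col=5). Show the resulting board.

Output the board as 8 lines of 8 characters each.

Answer: ........
........
...BW...
...WB...
..WBBB..
..B.....
........
........

Derivation:
Place B at (4,5); scan 8 dirs for brackets.
Dir NW: opp run (3,4) capped by B -> flip
Dir N: first cell '.' (not opp) -> no flip
Dir NE: first cell '.' (not opp) -> no flip
Dir W: opp run (4,4) capped by B -> flip
Dir E: first cell '.' (not opp) -> no flip
Dir SW: first cell '.' (not opp) -> no flip
Dir S: first cell '.' (not opp) -> no flip
Dir SE: first cell '.' (not opp) -> no flip
All flips: (3,4) (4,4)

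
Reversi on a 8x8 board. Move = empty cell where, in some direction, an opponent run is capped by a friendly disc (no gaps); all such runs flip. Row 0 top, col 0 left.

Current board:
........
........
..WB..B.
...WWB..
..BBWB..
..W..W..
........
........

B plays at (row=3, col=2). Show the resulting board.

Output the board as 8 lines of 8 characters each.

Answer: ........
........
..WB..B.
..BBBB..
..BBWB..
..W..W..
........
........

Derivation:
Place B at (3,2); scan 8 dirs for brackets.
Dir NW: first cell '.' (not opp) -> no flip
Dir N: opp run (2,2), next='.' -> no flip
Dir NE: first cell 'B' (not opp) -> no flip
Dir W: first cell '.' (not opp) -> no flip
Dir E: opp run (3,3) (3,4) capped by B -> flip
Dir SW: first cell '.' (not opp) -> no flip
Dir S: first cell 'B' (not opp) -> no flip
Dir SE: first cell 'B' (not opp) -> no flip
All flips: (3,3) (3,4)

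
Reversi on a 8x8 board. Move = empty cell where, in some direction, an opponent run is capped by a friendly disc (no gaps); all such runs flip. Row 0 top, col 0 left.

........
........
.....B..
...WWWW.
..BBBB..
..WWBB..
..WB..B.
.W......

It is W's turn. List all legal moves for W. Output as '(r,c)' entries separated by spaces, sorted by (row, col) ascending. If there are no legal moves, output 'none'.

(1,4): flips 1 -> legal
(1,5): flips 1 -> legal
(1,6): flips 1 -> legal
(2,4): no bracket -> illegal
(2,6): no bracket -> illegal
(3,1): flips 1 -> legal
(3,2): flips 1 -> legal
(4,1): no bracket -> illegal
(4,6): no bracket -> illegal
(5,1): flips 1 -> legal
(5,6): flips 3 -> legal
(5,7): no bracket -> illegal
(6,4): flips 3 -> legal
(6,5): flips 2 -> legal
(6,7): no bracket -> illegal
(7,2): flips 3 -> legal
(7,3): flips 1 -> legal
(7,4): flips 1 -> legal
(7,5): no bracket -> illegal
(7,6): no bracket -> illegal
(7,7): flips 3 -> legal

Answer: (1,4) (1,5) (1,6) (3,1) (3,2) (5,1) (5,6) (6,4) (6,5) (7,2) (7,3) (7,4) (7,7)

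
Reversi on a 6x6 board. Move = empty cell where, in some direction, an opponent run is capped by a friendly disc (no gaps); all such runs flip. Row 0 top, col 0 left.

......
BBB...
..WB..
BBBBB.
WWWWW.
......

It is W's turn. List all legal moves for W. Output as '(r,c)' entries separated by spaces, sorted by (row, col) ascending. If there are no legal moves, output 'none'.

Answer: (0,0) (0,2) (1,3) (1,4) (2,0) (2,1) (2,4) (2,5)

Derivation:
(0,0): flips 1 -> legal
(0,1): no bracket -> illegal
(0,2): flips 1 -> legal
(0,3): no bracket -> illegal
(1,3): flips 2 -> legal
(1,4): flips 2 -> legal
(2,0): flips 2 -> legal
(2,1): flips 2 -> legal
(2,4): flips 3 -> legal
(2,5): flips 1 -> legal
(3,5): no bracket -> illegal
(4,5): no bracket -> illegal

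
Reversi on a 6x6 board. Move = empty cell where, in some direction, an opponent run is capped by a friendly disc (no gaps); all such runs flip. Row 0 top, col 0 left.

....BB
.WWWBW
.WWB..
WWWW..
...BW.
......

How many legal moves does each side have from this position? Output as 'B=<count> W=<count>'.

Answer: B=8 W=5

Derivation:
-- B to move --
(0,0): no bracket -> illegal
(0,1): flips 1 -> legal
(0,2): no bracket -> illegal
(0,3): flips 1 -> legal
(1,0): flips 5 -> legal
(2,0): flips 2 -> legal
(2,4): no bracket -> illegal
(2,5): flips 1 -> legal
(3,4): no bracket -> illegal
(3,5): no bracket -> illegal
(4,0): flips 3 -> legal
(4,1): flips 1 -> legal
(4,2): no bracket -> illegal
(4,5): flips 1 -> legal
(5,3): no bracket -> illegal
(5,4): no bracket -> illegal
(5,5): no bracket -> illegal
B mobility = 8
-- W to move --
(0,3): no bracket -> illegal
(2,4): flips 1 -> legal
(2,5): no bracket -> illegal
(3,4): flips 1 -> legal
(4,2): flips 1 -> legal
(5,2): no bracket -> illegal
(5,3): flips 1 -> legal
(5,4): flips 1 -> legal
W mobility = 5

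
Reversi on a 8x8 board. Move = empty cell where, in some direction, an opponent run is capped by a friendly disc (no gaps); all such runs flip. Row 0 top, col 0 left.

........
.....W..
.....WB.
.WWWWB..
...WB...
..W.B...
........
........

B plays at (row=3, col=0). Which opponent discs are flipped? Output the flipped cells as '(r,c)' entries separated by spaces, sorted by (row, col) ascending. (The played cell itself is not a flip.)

Answer: (3,1) (3,2) (3,3) (3,4)

Derivation:
Dir NW: edge -> no flip
Dir N: first cell '.' (not opp) -> no flip
Dir NE: first cell '.' (not opp) -> no flip
Dir W: edge -> no flip
Dir E: opp run (3,1) (3,2) (3,3) (3,4) capped by B -> flip
Dir SW: edge -> no flip
Dir S: first cell '.' (not opp) -> no flip
Dir SE: first cell '.' (not opp) -> no flip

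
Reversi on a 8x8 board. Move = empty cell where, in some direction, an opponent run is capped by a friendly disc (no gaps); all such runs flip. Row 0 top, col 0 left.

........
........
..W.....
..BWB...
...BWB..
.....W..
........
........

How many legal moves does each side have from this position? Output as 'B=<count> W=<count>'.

Answer: B=4 W=6

Derivation:
-- B to move --
(1,1): no bracket -> illegal
(1,2): flips 1 -> legal
(1,3): no bracket -> illegal
(2,1): no bracket -> illegal
(2,3): flips 1 -> legal
(2,4): no bracket -> illegal
(3,1): no bracket -> illegal
(3,5): no bracket -> illegal
(4,2): no bracket -> illegal
(4,6): no bracket -> illegal
(5,3): no bracket -> illegal
(5,4): flips 1 -> legal
(5,6): no bracket -> illegal
(6,4): no bracket -> illegal
(6,5): flips 1 -> legal
(6,6): no bracket -> illegal
B mobility = 4
-- W to move --
(2,1): no bracket -> illegal
(2,3): no bracket -> illegal
(2,4): flips 1 -> legal
(2,5): no bracket -> illegal
(3,1): flips 1 -> legal
(3,5): flips 2 -> legal
(3,6): no bracket -> illegal
(4,1): no bracket -> illegal
(4,2): flips 2 -> legal
(4,6): flips 1 -> legal
(5,2): no bracket -> illegal
(5,3): flips 1 -> legal
(5,4): no bracket -> illegal
(5,6): no bracket -> illegal
W mobility = 6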